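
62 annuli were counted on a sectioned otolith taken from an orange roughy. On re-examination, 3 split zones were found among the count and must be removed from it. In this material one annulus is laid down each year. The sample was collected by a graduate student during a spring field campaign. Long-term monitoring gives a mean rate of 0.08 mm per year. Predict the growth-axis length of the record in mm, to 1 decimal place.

4.7 mm

Adjusted count: 62 − 3 = 59 annuli.
Predicted length = 0.08 mm/year × 59 years = 4.7 mm.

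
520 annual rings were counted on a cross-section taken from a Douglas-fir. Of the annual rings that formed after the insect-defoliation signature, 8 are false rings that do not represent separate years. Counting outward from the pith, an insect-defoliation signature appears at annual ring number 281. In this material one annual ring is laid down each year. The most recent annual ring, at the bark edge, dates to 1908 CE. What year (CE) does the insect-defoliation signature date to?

1677 CE

The insect-defoliation signature sits at annual ring 281 from the pith, so 520 − 281 = 239 annual rings formed after it.
239 − 8 false = 231 true annual rings after the insect-defoliation signature.
1908 − 231 = 1677 CE.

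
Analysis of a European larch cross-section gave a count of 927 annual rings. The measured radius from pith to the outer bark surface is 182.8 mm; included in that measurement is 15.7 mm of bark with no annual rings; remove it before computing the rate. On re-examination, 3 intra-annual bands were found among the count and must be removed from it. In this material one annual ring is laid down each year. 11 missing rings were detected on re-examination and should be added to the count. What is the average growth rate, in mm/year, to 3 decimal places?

0.179 mm/year

Correcting the raw count gives 927 − 3 + 11 = 935 true annual rings.
The growth record spans 182.8 − 15.7 = 167.1 mm.
167.1 mm over 935 years gives 167.1 / 935 ≈ 0.179 mm/year.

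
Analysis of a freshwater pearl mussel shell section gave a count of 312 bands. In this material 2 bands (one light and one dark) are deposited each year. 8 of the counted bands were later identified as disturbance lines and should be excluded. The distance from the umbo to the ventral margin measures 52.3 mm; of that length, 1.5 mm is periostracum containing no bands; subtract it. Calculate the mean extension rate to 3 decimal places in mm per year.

0.334 mm per year

True band count = 312 − 8 = 304.
304 bands at 2 per year is 304 / 2 = 152 years.
The growth record spans 52.3 − 1.5 = 50.8 mm.
Mean rate = 50.8 mm / 152 years ≈ 0.334 mm per year.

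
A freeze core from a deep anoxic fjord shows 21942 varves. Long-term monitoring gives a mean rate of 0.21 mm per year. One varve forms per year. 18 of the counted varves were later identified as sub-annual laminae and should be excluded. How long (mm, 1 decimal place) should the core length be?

4604.0 mm

True varve count = 21942 − 18 = 21924.
21924 years at 0.21 mm/year gives 0.21 × 21924 = 4604.0 mm.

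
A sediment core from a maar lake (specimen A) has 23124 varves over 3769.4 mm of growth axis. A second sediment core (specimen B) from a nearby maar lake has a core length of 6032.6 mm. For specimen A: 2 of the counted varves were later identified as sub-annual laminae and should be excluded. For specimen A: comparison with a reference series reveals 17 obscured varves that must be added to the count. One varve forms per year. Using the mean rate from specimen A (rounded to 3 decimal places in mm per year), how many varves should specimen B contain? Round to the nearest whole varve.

Specimen A: adjusted count: 23124 − 2 + 17 = 23139 varves.
A: 3769.4 mm over 23139 years gives 3769.4 / 23139 ≈ 0.163 mm/yr.
Specimen B: 6032.6 mm / 0.163 mm per year = 37009.82 years ≈ 37010 varves.

37010 varves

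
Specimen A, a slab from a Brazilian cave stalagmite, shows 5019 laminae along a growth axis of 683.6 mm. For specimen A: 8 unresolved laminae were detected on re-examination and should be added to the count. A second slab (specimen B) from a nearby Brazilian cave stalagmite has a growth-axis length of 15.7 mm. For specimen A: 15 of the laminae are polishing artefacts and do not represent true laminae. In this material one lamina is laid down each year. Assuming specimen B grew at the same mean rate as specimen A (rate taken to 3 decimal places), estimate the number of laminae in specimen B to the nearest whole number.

115 laminae

Specimen A: adjusted count: 5019 − 15 + 8 = 5012 laminae.
A: Extension rate ≈ 683.6 / 5012 = 0.136 mm per year.
Specimen B: 15.7 mm / 0.136 mm per year = 115.44 years ≈ 115 laminae.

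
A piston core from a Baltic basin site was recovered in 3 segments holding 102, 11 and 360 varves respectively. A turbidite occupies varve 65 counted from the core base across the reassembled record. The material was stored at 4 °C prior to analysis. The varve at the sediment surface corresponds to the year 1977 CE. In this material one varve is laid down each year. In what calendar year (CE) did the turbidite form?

Total varves = 102 + 11 + 360 = 473.
The turbidite sits at varve 65 from the core base, so 473 − 65 = 408 varves formed after it.
1977 − 408 = 1569 CE.

1569 CE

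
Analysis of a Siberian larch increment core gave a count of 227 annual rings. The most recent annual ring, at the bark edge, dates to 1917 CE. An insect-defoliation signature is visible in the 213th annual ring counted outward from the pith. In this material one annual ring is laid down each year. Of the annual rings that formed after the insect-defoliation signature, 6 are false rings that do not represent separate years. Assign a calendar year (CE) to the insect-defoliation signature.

1909 CE

Between annual ring 213 and the bark edge there are 227 − 213 = 14 annual rings.
14 − 6 false = 8 true annual rings after the insect-defoliation signature.
Counting back 8 years from 1917 CE places the insect-defoliation signature in 1917 − 8 = 1909 CE.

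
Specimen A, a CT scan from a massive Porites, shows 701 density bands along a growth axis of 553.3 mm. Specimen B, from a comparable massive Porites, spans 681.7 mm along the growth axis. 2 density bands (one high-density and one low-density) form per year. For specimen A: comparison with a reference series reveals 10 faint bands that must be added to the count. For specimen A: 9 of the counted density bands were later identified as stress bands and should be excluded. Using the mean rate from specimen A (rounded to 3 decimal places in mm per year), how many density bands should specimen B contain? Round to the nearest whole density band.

865 density bands

Specimen A: after corrections the count is 701 − 9 + 10 = 702 density bands.
Specimen A: with 2 density bands per year, 702 / 2 = 351 years.
A: Mean rate = 553.3 mm / 351 years ≈ 1.576 mm per year.
Specimen B: 681.7 mm / 1.576 mm per year = 432.55 years; at 2 density bands per year that is 432.55 × 2 ≈ 865 density bands.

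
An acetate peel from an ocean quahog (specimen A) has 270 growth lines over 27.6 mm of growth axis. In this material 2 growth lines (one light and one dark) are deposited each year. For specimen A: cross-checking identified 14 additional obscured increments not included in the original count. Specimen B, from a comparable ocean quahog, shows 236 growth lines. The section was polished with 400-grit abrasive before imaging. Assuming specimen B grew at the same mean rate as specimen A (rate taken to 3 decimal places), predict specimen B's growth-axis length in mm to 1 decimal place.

22.9 mm

Specimen A: true growth line count = 270 + 14 = 284.
Specimen A: 284 growth lines at 2 per year is 284 / 2 = 142 years.
A: Extension rate ≈ 27.6 / 142 = 0.194 mm per year.
Specimen B: 236 growth lines at 2 per year is 236 / 2 = 118 years. For B, 0.194 mm/year × 118 years = 22.9 mm.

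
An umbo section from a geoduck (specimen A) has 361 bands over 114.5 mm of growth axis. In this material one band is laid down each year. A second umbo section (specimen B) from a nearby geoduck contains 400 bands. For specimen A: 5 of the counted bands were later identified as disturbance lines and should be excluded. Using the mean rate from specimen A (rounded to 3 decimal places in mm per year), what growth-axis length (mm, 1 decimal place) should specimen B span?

128.8 mm

Specimen A: correcting the raw count gives 361 − 5 = 356 true bands.
A: Mean rate = 114.5 mm / 356 years ≈ 0.322 mm per year.
For B, 0.322 mm/year × 400 years = 128.8 mm.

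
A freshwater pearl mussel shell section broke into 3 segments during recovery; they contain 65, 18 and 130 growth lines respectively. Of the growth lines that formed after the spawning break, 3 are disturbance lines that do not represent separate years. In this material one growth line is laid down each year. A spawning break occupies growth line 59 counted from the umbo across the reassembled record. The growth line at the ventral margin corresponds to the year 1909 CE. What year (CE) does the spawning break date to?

1758 CE

Total growth lines = 65 + 18 + 130 = 213.
Between growth line 59 and the ventral margin there are 213 − 59 = 154 growth lines.
Removing the 3 false growth lines leaves 154 − 3 = 151 true growth lines beyond the spawning break.
1909 − 151 = 1758 CE.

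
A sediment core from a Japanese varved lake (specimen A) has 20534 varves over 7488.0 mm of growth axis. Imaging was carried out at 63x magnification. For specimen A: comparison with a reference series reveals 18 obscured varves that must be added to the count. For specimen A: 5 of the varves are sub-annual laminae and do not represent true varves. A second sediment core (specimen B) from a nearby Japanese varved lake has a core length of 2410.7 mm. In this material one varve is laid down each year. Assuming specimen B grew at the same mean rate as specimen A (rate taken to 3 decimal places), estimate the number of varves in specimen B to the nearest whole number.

Specimen A: adjusted count: 20534 − 5 + 18 = 20547 varves.
A: 7488.0 mm over 20547 years gives 7488.0 / 20547 ≈ 0.364 mm per year.
B spans 2410.7 / 0.364 = 6622.80 years ≈ 6623 varves.

6623 varves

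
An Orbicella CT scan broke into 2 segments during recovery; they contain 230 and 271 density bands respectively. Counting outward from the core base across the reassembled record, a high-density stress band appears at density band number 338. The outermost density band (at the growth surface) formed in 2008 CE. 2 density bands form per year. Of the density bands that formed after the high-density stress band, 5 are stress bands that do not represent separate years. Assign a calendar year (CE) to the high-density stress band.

Total density bands = 230 + 271 = 501.
501 − 338 = 163 density bands lie beyond the high-density stress band toward the growth surface.
Removing the 5 false density bands leaves 163 − 5 = 158 true density bands beyond the high-density stress band.
Dividing by 2 density bands per year: 158 / 2 = 79 years.
Counting back 79 years from 2008 CE places the high-density stress band in 2008 − 79 = 1929 CE.

1929 CE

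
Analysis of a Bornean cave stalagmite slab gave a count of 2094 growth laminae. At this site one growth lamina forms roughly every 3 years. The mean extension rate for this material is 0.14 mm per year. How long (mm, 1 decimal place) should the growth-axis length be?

879.5 mm

2094 growth laminae at 3 years each span 2094 × 3 = 6282 years.
Predicted length = 0.14 mm/year × 6282 years = 879.5 mm.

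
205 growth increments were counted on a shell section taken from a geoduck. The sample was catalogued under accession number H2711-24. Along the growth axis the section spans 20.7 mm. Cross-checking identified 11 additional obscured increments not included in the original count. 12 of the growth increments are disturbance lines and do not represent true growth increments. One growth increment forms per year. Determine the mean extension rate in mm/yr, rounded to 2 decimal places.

After corrections the count is 205 − 12 + 11 = 204 growth increments.
20.7 mm over 204 years gives 20.7 / 204 ≈ 0.10 mm/yr.

0.10 mm/yr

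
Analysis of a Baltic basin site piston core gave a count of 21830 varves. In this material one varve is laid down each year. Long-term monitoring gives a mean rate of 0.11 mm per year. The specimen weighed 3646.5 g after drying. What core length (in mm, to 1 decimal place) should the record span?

21830 years of growth are recorded.
Length ≈ 0.11 × 21830 = 2401.3 mm.

2401.3 mm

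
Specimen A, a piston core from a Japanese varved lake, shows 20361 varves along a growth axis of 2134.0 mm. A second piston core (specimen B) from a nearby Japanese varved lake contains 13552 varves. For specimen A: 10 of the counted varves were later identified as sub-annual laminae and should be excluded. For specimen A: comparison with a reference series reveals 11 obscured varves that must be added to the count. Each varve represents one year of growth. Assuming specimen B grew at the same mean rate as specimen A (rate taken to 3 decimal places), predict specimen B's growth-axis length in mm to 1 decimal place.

Specimen A: true varve count = 20361 − 10 + 11 = 20362.
A: Mean rate = 2134.0 mm / 20362 years ≈ 0.105 mm/yr.
For B, 0.105 mm/year × 13552 years = 1423.0 mm.

1423.0 mm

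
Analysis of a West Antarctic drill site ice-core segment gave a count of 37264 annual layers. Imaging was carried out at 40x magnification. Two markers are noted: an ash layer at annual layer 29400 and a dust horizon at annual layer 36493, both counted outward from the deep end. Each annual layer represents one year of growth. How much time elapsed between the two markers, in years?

7093 years

36493 − 29400 = 7093 annual layers lie between the two events.
At one annual layer per year, 7093 years elapsed between them.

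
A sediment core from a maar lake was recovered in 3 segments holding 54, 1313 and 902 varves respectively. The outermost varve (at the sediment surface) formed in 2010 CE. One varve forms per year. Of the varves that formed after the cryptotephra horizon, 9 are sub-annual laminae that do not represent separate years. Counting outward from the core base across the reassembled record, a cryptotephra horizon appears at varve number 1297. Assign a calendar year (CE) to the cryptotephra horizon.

Total varves = 54 + 1313 + 902 = 2269.
2269 − 1297 = 972 varves lie beyond the cryptotephra horizon toward the sediment surface.
Excluding 9 false varves: 972 − 9 = 963.
The varve at the sediment surface is 2010 CE, so the cryptotephra horizon dates to 2010 − 963 = 1047 CE.

1047 CE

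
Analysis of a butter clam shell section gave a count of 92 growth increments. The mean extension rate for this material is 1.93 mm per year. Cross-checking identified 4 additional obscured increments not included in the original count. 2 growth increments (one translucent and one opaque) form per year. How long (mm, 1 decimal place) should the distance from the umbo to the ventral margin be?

92.6 mm

True growth increment count = 92 + 4 = 96.
Dividing by 2 growth increments per year: 96 / 2 = 48 years.
Predicted length = 1.93 mm/year × 48 years = 92.6 mm.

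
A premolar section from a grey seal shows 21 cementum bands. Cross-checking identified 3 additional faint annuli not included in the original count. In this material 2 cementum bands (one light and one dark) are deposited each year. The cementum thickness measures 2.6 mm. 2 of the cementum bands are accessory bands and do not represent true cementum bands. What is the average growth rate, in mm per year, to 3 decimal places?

0.236 mm per year

True cementum band count = 21 − 2 + 3 = 22.
Dividing by 2 cementum bands per year: 22 / 2 = 11 years.
Mean rate = 2.6 mm / 11 years ≈ 0.236 mm per year.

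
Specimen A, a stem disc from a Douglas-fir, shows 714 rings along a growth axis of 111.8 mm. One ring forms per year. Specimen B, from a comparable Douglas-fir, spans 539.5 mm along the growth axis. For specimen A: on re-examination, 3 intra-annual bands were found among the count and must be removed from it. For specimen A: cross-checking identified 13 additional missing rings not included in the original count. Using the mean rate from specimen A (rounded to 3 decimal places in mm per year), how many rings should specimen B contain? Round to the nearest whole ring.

3503 rings

Specimen A: after corrections the count is 714 − 3 + 13 = 724 rings.
A: 111.8 mm over 724 years gives 111.8 / 724 ≈ 0.154 mm/yr.
Specimen B: 539.5 mm / 0.154 mm per year = 3503.25 years ≈ 3503 rings.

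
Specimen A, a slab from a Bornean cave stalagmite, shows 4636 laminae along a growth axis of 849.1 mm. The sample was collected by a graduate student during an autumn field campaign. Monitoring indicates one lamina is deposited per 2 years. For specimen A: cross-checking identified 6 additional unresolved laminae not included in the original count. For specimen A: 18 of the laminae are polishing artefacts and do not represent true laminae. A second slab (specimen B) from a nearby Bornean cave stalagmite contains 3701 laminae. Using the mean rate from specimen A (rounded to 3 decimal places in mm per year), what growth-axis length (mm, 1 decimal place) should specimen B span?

681.0 mm

Specimen A: correcting the raw count gives 4636 − 18 + 6 = 4624 true laminae.
Specimen A: at 2 years per lamina, 4624 × 2 = 9248 years.
A: Extension rate ≈ 849.1 / 9248 = 0.092 mm/yr.
Specimen B: 3701 laminae at 2 years each span 3701 × 2 = 7402 years. Length of B = 0.092 × 7402 = 681.0 mm.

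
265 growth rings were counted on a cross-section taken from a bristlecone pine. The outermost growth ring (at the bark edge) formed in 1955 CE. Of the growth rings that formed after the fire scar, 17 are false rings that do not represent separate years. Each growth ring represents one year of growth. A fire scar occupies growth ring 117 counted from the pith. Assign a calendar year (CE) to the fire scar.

265 − 117 = 148 growth rings lie beyond the fire scar toward the bark edge.
148 − 17 false = 131 true growth rings after the fire scar.
1955 − 131 = 1824 CE.

1824 CE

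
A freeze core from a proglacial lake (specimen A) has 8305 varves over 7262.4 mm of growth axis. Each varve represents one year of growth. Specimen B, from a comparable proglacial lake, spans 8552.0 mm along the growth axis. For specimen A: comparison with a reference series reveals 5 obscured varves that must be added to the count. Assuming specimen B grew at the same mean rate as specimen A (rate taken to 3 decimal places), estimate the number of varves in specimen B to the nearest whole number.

9785 varves

Specimen A: after corrections the count is 8305 + 5 = 8310 varves.
A: 7262.4 mm over 8310 years gives 7262.4 / 8310 ≈ 0.874 mm/yr.
B spans 8552.0 / 0.874 = 9784.90 years ≈ 9785 varves.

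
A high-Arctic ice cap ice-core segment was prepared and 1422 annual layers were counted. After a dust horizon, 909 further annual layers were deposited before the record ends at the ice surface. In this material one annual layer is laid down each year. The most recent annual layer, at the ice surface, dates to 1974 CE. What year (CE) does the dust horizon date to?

1065 CE

There are 909 annual layers younger than the dust horizon.
1974 − 909 = 1065 CE.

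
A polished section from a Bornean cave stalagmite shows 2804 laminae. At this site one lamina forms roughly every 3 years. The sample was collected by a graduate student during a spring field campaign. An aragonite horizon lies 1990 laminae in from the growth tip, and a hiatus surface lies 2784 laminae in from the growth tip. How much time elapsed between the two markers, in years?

2382 years

The two markers are separated by 2784 − 1990 = 794 laminae.
794 laminae at 3 years each span 794 × 3 = 2382 years.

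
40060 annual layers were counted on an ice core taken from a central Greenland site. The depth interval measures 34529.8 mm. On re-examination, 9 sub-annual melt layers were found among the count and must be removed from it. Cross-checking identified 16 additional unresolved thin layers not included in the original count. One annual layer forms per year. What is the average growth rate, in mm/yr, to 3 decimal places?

Correcting the raw count gives 40060 − 9 + 16 = 40067 true annual layers.
34529.8 mm over 40067 years gives 34529.8 / 40067 ≈ 0.862 mm/yr.

0.862 mm/yr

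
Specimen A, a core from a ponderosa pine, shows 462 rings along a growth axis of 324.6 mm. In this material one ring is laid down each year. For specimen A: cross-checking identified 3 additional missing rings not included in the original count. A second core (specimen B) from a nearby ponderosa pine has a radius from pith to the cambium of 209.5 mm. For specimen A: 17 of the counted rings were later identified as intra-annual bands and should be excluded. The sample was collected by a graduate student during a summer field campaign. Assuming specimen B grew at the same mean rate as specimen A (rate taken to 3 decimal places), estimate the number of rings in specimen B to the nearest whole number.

Specimen A: adjusted count: 462 − 17 + 3 = 448 rings.
A: Extension rate ≈ 324.6 / 448 = 0.725 mm/yr.
B spans 209.5 / 0.725 = 288.97 years ≈ 289 rings.

289 rings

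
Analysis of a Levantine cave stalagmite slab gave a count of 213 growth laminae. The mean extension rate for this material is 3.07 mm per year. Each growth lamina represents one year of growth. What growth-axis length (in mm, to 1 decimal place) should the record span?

213 years of growth are recorded.
Length ≈ 3.07 × 213 = 653.9 mm.

653.9 mm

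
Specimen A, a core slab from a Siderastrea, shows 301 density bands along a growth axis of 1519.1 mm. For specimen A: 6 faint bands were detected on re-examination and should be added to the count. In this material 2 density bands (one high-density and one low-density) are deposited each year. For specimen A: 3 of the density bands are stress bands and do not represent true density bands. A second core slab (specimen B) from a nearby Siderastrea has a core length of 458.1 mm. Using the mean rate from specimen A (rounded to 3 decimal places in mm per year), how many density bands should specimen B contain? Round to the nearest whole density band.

Specimen A: correcting the raw count gives 301 − 3 + 6 = 304 true density bands.
Specimen A: with 2 density bands per year, 304 / 2 = 152 years.
A: 1519.1 mm over 152 years gives 1519.1 / 152 ≈ 9.994 mm/yr.
For B, 458.1 / 9.994 = 45.84 years; at 2 density bands per year that is 45.84 × 2 ≈ 92 density bands.

92 density bands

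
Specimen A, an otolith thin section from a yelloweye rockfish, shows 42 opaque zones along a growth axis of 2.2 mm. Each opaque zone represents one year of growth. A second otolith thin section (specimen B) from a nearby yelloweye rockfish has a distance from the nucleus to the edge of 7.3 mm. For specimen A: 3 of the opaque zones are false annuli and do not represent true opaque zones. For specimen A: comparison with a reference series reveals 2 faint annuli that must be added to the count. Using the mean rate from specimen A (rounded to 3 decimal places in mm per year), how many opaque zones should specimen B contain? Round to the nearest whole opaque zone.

Specimen A: true opaque zone count = 42 − 3 + 2 = 41.
A: 2.2 mm over 41 years gives 2.2 / 41 ≈ 0.054 mm/year.
B spans 7.3 / 0.054 = 135.19 years ≈ 135 opaque zones.

135 opaque zones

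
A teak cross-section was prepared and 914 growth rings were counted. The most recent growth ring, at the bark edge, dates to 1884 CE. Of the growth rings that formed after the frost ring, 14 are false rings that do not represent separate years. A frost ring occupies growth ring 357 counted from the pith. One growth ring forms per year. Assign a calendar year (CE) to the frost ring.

1341 CE

914 − 357 = 557 growth rings lie beyond the frost ring toward the bark edge.
557 − 14 false = 543 true growth rings after the frost ring.
Counting back 543 years from 1884 CE places the frost ring in 1884 − 543 = 1341 CE.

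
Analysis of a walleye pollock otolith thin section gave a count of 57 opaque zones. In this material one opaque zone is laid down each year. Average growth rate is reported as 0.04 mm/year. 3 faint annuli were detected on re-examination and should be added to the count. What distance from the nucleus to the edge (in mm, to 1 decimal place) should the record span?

Adjusted count: 57 + 3 = 60 opaque zones.
Predicted length = 0.04 mm/year × 60 years = 2.4 mm.

2.4 mm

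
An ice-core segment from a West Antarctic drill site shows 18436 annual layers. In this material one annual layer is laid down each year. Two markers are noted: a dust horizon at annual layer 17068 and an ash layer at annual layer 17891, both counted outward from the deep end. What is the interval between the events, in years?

823 years

The two markers are separated by 17891 − 17068 = 823 annual layers.
That is 823 years at one annual layer per year.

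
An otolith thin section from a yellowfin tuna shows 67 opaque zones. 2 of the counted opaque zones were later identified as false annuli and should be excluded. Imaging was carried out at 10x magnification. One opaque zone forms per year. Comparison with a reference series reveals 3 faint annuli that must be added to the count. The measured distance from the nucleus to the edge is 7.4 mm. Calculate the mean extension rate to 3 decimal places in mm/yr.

0.109 mm/yr

Adjusted count: 67 − 2 + 3 = 68 opaque zones.
Mean rate = 7.4 mm / 68 years ≈ 0.109 mm/yr.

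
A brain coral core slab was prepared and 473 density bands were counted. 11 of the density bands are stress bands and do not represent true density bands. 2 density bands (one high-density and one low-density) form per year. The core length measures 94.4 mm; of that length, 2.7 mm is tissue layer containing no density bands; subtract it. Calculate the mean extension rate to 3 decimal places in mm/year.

0.397 mm/year

Adjusted count: 473 − 11 = 462 density bands.
462 density bands at 2 per year is 462 / 2 = 231 years.
Net length = 94.4 − 2.7 = 91.7 mm.
Mean rate = 91.7 mm / 231 years ≈ 0.397 mm/year.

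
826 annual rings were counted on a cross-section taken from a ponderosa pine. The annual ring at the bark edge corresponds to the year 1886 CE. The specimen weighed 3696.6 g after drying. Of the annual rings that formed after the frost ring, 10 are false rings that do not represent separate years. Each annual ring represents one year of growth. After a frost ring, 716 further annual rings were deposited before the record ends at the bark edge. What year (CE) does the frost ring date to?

716 annual rings formed after the frost ring.
Removing the 10 false annual rings leaves 716 − 10 = 706 true annual rings beyond the frost ring.
The annual ring at the bark edge is 1886 CE, so the frost ring dates to 1886 − 706 = 1180 CE.

1180 CE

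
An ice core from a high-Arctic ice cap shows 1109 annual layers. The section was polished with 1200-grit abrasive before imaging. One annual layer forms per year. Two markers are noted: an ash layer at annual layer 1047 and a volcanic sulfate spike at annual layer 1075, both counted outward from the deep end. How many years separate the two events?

The two markers are separated by 1075 − 1047 = 28 annual layers.
One annual layer per year makes the interval 28 years.

28 years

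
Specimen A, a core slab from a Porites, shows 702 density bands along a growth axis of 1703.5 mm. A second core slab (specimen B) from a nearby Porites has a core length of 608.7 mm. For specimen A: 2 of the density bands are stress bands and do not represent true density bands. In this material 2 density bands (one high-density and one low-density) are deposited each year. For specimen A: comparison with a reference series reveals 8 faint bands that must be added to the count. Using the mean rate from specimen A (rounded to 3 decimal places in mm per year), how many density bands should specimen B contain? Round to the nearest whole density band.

253 density bands

Specimen A: true density band count = 702 − 2 + 8 = 708.
Specimen A: 708 density bands at 2 per year is 708 / 2 = 354 years.
A: Extension rate ≈ 1703.5 / 354 = 4.812 mm per year.
For B, 608.7 / 4.812 = 126.50 years; at 2 density bands per year that is 126.50 × 2 ≈ 253 density bands.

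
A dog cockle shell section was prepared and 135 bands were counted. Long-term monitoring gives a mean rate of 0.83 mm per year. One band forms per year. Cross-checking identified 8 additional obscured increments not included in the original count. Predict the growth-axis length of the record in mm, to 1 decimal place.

After corrections the count is 135 + 8 = 143 bands.
Predicted length = 0.83 mm/year × 143 years = 118.7 mm.

118.7 mm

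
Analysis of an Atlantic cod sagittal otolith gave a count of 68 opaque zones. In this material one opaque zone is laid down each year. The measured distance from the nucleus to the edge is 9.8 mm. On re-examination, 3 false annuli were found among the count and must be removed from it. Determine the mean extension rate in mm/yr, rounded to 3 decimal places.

After corrections the count is 68 − 3 = 65 opaque zones.
Mean rate = 9.8 mm / 65 years ≈ 0.151 mm/yr.

0.151 mm/yr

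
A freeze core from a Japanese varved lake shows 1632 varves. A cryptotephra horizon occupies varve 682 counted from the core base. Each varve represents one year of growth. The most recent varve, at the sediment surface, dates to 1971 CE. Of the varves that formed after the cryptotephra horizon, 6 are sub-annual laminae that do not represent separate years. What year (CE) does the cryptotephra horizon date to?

The cryptotephra horizon sits at varve 682 from the core base, so 1632 − 682 = 950 varves formed after it.
Excluding 6 false varves: 950 − 6 = 944.
1971 − 944 = 1027 CE.

1027 CE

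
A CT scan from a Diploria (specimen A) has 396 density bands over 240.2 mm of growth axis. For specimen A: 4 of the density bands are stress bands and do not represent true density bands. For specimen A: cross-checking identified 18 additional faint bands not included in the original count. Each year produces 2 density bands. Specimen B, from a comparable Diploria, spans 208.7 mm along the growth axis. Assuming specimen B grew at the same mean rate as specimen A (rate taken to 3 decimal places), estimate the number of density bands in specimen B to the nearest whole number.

356 density bands

Specimen A: true density band count = 396 − 4 + 18 = 410.
Specimen A: dividing by 2 density bands per year: 410 / 2 = 205 years.
A: 240.2 mm over 205 years gives 240.2 / 205 ≈ 1.172 mm/yr.
Specimen B: 208.7 mm / 1.172 mm per year = 178.07 years; at 2 density bands per year that is 178.07 × 2 ≈ 356 density bands.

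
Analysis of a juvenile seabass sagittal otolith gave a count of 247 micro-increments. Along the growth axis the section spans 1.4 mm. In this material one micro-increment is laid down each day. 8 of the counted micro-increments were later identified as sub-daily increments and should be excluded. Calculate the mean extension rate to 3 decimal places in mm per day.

0.006 mm per day

After corrections the count is 247 − 8 = 239 micro-increments.
Extension rate ≈ 1.4 / 239 = 0.006 mm per day.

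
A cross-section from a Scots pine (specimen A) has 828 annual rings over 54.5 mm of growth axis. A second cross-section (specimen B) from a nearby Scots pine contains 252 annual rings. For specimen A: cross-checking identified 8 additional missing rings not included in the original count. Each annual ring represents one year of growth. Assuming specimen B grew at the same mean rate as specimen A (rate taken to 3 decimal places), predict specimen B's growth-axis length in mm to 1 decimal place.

16.4 mm

Specimen A: true annual ring count = 828 + 8 = 836.
A: 54.5 mm over 836 years gives 54.5 / 836 ≈ 0.065 mm per year.
Length of B = 0.065 × 252 = 16.4 mm.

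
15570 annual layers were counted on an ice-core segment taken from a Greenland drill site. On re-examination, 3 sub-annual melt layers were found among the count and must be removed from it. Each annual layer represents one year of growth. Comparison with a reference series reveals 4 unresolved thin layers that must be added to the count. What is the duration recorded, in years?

15571 yr

True annual layer count = 15570 − 3 + 4 = 15571.
One annual layer per year makes the duration 15571 years.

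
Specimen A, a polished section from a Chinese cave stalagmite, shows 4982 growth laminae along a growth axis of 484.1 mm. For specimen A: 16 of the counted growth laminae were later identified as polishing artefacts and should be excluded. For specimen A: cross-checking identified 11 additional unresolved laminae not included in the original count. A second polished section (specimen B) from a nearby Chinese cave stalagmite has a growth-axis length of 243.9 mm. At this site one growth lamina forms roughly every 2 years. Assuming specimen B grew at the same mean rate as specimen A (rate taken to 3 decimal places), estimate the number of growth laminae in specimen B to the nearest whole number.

Specimen A: adjusted count: 4982 − 16 + 11 = 4977 growth laminae.
Specimen A: 4977 growth laminae at 2 years each span 4977 × 2 = 9954 years.
A: 484.1 mm over 9954 years gives 484.1 / 9954 ≈ 0.049 mm/yr.
B spans 243.9 / 0.049 = 4977.55 years; at 2 years per growth lamina that is 4977.55 / 2 ≈ 2489 growth laminae.

2489 growth laminae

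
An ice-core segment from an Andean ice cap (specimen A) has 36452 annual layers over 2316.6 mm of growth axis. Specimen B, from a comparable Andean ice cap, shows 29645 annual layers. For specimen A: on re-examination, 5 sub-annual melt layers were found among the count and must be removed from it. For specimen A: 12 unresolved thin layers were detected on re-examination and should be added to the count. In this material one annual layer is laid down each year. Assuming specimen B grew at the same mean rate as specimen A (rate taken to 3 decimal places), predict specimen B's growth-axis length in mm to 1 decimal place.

1897.3 mm

Specimen A: true annual layer count = 36452 − 5 + 12 = 36459.
A: Mean rate = 2316.6 mm / 36459 years ≈ 0.064 mm/year.
For B, 0.064 mm/year × 29645 years = 1897.3 mm.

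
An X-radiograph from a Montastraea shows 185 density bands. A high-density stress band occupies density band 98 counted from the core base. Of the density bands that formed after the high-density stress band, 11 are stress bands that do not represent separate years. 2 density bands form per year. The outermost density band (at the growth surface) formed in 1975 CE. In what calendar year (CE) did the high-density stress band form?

Between density band 98 and the growth surface there are 185 − 98 = 87 density bands.
87 − 11 false = 76 true density bands after the high-density stress band.
With 2 density bands per year, 76 / 2 = 38 years.
Counting back 38 years from 1975 CE places the high-density stress band in 1975 − 38 = 1937 CE.

1937 CE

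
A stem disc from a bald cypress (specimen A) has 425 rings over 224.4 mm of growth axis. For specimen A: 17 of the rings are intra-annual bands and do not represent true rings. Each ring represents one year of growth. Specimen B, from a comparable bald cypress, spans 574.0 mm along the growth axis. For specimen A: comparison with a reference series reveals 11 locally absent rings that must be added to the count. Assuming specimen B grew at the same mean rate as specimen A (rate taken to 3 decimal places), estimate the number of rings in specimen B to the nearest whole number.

1071 rings

Specimen A: adjusted count: 425 − 17 + 11 = 419 rings.
A: Mean rate = 224.4 mm / 419 years ≈ 0.536 mm/yr.
B spans 574.0 / 0.536 = 1070.90 years ≈ 1071 rings.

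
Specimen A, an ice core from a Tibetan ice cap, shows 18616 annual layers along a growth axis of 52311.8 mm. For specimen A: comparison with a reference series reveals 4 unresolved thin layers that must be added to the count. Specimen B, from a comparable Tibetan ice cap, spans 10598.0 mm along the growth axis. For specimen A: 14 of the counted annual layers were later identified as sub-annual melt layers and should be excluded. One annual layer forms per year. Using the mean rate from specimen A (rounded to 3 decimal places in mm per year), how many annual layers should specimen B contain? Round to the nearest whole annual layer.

Specimen A: adjusted count: 18616 − 14 + 4 = 18606 annual layers.
A: Mean rate = 52311.8 mm / 18606 years ≈ 2.812 mm/year.
For B, 10598.0 / 2.812 = 3768.85 years ≈ 3769 annual layers.

3769 annual layers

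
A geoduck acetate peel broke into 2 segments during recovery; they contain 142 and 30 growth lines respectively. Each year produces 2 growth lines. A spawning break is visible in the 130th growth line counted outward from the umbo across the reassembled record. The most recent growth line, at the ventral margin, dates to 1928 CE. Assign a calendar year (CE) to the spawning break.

1907 CE

Total growth lines = 142 + 30 = 172.
Between growth line 130 and the ventral margin there are 172 − 130 = 42 growth lines.
42 growth lines at 2 per year is 42 / 2 = 21 years.
1928 − 21 = 1907 CE.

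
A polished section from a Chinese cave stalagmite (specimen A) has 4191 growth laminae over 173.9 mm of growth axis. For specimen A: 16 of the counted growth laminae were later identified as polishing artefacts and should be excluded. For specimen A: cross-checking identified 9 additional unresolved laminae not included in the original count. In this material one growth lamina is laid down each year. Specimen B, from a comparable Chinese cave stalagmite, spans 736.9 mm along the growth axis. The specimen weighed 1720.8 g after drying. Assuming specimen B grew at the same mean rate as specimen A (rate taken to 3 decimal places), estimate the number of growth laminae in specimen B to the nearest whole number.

Specimen A: adjusted count: 4191 − 16 + 9 = 4184 growth laminae.
A: Extension rate ≈ 173.9 / 4184 = 0.042 mm/year.
Specimen B: 736.9 mm / 0.042 mm per year = 17545.24 years ≈ 17545 growth laminae.

17545 growth laminae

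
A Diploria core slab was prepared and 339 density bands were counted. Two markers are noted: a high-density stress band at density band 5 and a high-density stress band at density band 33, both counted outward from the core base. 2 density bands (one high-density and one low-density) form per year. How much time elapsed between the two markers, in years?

The two markers are separated by 33 − 5 = 28 density bands.
With 2 density bands per year, 28 / 2 = 14 years.

14 years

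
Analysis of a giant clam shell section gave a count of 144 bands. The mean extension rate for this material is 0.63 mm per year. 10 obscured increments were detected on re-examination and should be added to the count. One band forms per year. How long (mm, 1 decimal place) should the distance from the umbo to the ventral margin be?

97.0 mm

Adjusted count: 144 + 10 = 154 bands.
154 years at 0.63 mm/year gives 0.63 × 154 = 97.0 mm.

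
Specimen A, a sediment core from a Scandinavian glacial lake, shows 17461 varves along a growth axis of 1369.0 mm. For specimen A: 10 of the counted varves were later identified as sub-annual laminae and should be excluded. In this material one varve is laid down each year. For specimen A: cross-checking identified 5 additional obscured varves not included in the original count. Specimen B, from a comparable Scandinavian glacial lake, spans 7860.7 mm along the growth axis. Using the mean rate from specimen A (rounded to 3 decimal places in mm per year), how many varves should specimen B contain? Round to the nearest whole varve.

100778 varves

Specimen A: correcting the raw count gives 17461 − 10 + 5 = 17456 true varves.
A: 1369.0 mm over 17456 years gives 1369.0 / 17456 ≈ 0.078 mm per year.
B spans 7860.7 / 0.078 = 100778.21 years ≈ 100778 varves.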